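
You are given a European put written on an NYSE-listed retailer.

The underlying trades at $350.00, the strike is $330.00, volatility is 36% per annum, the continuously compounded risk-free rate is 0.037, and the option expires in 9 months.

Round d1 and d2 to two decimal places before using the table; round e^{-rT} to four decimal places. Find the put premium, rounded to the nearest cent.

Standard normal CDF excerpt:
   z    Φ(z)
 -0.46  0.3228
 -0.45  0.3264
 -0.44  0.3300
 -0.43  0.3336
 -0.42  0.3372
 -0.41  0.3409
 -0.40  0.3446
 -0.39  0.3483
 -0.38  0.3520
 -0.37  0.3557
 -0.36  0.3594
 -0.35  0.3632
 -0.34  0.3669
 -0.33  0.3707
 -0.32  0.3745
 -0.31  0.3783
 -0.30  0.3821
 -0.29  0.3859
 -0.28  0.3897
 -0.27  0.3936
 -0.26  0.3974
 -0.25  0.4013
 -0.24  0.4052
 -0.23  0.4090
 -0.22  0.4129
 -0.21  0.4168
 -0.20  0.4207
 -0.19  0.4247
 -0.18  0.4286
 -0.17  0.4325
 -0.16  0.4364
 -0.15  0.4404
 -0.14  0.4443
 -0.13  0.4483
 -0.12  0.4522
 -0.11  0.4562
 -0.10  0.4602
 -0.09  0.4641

T = 0.75;  σ√T = 0.3118
d₁ = [ln(350/330) + (0.037 + 0.36²/2)·0.75] / 0.3118 = [0.0588 + 0.0764] / 0.3118 = 0.4336 which rounds to 0.43
d₂ = d₁ − σ√T = 0.4336 − 0.3118 = 0.1219 which rounds to 0.12
e^(−rT) = e^(−0.037·0.75) = 0.9726
P = 330·0.9726·N(-0.12) − 350·N(-0.43) = 330·0.9726·0.4522 − 350·0.3336 = 145.1372 − 116.7600 = 28.3772

$28.38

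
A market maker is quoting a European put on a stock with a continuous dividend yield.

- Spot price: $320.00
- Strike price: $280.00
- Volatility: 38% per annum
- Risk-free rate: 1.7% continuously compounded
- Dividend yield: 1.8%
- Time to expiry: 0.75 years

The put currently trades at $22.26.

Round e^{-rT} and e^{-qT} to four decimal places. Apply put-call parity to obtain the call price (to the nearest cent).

$61.53

e^(−qT) = e^(−0.018·0.75) = 0.9866;  e^(−rT) = e^(−0.017·0.75) = 0.9873
Put-call parity: C − P = S·e^(−qT) − K·e^(−rT) = 320·0.9866 − 280·0.9873 = 315.7120 − 276.4440 = 39.2680
C = P + (C − P) = 22.26 + (39.2680) = 61.5280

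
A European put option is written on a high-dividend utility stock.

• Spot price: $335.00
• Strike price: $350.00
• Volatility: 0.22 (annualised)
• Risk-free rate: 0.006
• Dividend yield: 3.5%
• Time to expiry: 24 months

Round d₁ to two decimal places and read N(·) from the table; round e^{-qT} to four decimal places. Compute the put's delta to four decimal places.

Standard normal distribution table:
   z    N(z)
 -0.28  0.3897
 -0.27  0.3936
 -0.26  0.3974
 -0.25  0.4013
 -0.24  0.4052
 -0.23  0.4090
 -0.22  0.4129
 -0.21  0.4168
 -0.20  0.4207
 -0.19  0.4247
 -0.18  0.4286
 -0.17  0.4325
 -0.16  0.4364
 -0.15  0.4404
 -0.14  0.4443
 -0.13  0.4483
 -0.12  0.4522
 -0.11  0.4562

-0.5291

σ√T = 0.22·√2 = 0.3111
d₁ = [ln(335/350) + (0.006 − 0.035 + 0.22²/2)·2] / 0.3111 = [-0.0438 − 0.0096] / 0.3111 = -0.1716 ⇒ -0.17
N(d₁) = N(-0.17) = 0.4325
Δ_put = exp(−qT)·(N(d₁) − 1) = 0.9324·(0.4325 − 1) = -0.5291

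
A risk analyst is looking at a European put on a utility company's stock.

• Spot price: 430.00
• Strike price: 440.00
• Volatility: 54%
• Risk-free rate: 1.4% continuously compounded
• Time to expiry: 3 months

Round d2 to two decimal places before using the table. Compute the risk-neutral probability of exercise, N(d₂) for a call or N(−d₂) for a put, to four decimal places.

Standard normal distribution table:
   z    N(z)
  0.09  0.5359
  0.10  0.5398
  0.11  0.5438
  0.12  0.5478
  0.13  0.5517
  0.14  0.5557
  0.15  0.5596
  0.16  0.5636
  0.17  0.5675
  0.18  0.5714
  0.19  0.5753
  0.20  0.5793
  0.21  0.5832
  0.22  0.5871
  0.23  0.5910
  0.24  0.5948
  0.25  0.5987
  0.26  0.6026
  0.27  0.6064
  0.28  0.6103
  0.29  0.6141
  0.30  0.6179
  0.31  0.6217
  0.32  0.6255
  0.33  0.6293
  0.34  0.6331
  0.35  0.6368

σ√T = 0.54 × 0.5000 = 0.2700
d₁ = [ln(430/440) + (0.014 + ½·0.54²)·0.25] / (σ√T) = (-0.0230 + 0.0400) / 0.2700 = 0.0628 ⇒ 0.06
d₂ = 0.0628 − 0.2700 = -0.2072 ⇒ -0.21
Risk-neutral Pr[S_T < K] = N(−d₂) = N(0.21) = 0.5832

0.5832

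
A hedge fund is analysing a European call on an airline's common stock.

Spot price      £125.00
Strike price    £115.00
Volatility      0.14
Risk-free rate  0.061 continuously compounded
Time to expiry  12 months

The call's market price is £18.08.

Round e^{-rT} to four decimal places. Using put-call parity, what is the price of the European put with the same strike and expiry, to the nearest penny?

£1.27

e^(−rT) = e^(−0.061·1) = 0.9408
Put-call parity: C − P = S − K·e^(−rT) = 125 − 115·0.9408 = 125 − 108.1920 = 16.8080
P = C − (C − P) = 18.08 − (16.8080) = 1.2720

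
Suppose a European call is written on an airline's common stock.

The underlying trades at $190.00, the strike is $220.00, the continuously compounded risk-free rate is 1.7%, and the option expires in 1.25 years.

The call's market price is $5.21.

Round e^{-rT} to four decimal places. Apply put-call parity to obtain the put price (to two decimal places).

$30.59

e^(−rT) = e^(−0.017·1.25) = 0.9790
Put-call parity: C − P = S − K·e^(−rT) = 190 − 220·0.9790 = 190 − 215.3800 = -25.3800
P = C − (C − P) = 5.21 − (-25.3800) = 30.5900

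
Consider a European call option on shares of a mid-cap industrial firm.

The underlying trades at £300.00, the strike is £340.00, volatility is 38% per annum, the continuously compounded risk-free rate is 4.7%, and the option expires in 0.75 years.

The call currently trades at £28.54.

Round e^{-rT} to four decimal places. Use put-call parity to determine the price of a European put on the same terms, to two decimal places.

e^(−rT) = e^(−0.047·0.75) = 0.9654
Put-call parity: C − P = S − K·e^(−rT) = 300 − 340·0.9654 = 300 − 328.2360 = -28.2360
P = C − (C − P) = 28.54 − (-28.2360) = 56.7760

£56.78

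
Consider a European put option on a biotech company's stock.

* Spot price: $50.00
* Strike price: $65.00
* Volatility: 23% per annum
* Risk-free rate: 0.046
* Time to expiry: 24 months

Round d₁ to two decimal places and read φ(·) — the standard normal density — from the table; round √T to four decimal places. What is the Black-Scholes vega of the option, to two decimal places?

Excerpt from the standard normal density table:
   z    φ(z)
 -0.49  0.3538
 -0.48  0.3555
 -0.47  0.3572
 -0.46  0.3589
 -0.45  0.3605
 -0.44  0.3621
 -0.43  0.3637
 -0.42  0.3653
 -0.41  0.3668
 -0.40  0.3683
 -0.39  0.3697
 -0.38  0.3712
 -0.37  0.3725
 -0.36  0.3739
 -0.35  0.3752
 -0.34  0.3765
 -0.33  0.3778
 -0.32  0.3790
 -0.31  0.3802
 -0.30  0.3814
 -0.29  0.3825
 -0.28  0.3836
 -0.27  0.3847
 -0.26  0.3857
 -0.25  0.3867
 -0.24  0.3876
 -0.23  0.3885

T = 2;  σ√T = 0.3253
d₁ = [ln(50/65) + (0.046 + 0.23²/2)·2] / 0.3253 = [-0.2624 + 0.1449] / 0.3253 = -0.3611 ≈ -0.36
√T = √2 = 1.4142
φ(d₁) = φ(-0.36) = 0.3739
vega = S·φ(d₁)·√T = 50·0.3739·1.4142 = 26.4385
(Vega is the same for a European call and put with the same parameters.)

26.44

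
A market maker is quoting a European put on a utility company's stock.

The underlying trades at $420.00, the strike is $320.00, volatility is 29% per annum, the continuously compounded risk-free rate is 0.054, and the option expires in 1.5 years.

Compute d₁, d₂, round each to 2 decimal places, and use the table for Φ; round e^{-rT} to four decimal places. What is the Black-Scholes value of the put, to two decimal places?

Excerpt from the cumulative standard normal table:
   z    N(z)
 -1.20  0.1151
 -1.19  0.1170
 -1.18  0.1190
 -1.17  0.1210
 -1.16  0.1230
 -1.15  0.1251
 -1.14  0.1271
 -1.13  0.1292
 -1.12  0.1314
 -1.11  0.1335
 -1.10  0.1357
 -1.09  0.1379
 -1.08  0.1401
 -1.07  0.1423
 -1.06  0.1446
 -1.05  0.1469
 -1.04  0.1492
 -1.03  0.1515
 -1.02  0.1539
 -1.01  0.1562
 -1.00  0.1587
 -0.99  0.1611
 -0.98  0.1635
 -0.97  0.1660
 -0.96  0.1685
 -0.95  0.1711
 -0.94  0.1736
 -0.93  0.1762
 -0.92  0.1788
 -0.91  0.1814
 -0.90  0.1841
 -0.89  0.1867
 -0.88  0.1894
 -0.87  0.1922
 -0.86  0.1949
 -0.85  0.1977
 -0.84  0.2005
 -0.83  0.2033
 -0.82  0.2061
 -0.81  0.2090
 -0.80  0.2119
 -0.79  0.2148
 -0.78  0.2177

T = 1.5;  σ√T = 0.3552
d₁ = [ln(420/320) + (0.054 + 0.29²/2)·1.5] / 0.3552 = [0.2719 + 0.1441] / 0.3552 = 1.1713 → 1.17
d₂ = d₁ − σ√T = 1.1713 − 0.3552 = 0.8161 → 0.82
e^(−rT) = e^(−0.054·1.5) = 0.9222
N(−d₂) = N(-0.82) = 0.2061;  N(−d₁) = N(-1.17) = 0.1210
P = 320·0.9222·0.2061 − 420·0.1210 = 60.8209 − 50.8200 = 10.0009

$10.00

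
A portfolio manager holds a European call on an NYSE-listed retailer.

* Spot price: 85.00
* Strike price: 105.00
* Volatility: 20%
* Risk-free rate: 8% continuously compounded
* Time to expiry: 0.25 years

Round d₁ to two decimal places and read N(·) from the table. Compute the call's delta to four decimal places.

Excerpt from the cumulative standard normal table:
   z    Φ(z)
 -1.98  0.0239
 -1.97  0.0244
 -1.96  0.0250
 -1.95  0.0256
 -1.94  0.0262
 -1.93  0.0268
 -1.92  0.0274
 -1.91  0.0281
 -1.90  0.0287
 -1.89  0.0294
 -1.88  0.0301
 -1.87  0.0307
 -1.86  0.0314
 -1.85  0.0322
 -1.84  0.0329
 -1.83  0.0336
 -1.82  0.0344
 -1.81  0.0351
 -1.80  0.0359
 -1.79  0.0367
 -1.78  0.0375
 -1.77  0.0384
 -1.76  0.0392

0.0314

T = 0.25;  σ√T = 0.1000
ln(S/K) + (r + σ²/2)T = ln(85/105) + (0.08 + 0.2²/2)·0.25 = -0.2113 + 0.0250 = -0.1863
d₁ = -0.1863 / 0.1000 = -1.8631 which rounds to -1.86
N(d₁) = N(-1.86) = 0.0314
Δ_call = N(d₁) = 0.0314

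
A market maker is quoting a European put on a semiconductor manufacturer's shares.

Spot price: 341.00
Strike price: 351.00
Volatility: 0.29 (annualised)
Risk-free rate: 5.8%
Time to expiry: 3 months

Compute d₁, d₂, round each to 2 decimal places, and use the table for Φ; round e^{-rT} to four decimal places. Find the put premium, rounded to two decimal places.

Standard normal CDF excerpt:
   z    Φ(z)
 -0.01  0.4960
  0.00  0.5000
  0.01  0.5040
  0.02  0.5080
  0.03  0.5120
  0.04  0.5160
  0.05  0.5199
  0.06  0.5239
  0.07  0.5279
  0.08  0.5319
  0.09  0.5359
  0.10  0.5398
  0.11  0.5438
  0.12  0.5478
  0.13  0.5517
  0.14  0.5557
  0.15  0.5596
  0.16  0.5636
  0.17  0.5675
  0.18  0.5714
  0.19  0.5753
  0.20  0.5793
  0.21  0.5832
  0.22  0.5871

σ√T = 0.29 × 0.5000 = 0.1450
d₁ = [ln(341/351) + (0.058 + 0.29²/2)·0.25] / 0.1450 = [-0.0289 + 0.0250] / 0.1450 = -0.0268 ≈ -0.03
d₂ = d₁ − σ√T = -0.0268 − 0.1450 = -0.1718 ≈ -0.17
exp(−rT) = exp(−0.058·0.25) = 0.9856
N(−d₂) = N(0.17) = 0.5675;  N(−d₁) = N(0.03) = 0.5120
P = 351·0.9856·0.5675 − 341·0.5120 = 196.3241 − 174.5920 = 21.7321

21.73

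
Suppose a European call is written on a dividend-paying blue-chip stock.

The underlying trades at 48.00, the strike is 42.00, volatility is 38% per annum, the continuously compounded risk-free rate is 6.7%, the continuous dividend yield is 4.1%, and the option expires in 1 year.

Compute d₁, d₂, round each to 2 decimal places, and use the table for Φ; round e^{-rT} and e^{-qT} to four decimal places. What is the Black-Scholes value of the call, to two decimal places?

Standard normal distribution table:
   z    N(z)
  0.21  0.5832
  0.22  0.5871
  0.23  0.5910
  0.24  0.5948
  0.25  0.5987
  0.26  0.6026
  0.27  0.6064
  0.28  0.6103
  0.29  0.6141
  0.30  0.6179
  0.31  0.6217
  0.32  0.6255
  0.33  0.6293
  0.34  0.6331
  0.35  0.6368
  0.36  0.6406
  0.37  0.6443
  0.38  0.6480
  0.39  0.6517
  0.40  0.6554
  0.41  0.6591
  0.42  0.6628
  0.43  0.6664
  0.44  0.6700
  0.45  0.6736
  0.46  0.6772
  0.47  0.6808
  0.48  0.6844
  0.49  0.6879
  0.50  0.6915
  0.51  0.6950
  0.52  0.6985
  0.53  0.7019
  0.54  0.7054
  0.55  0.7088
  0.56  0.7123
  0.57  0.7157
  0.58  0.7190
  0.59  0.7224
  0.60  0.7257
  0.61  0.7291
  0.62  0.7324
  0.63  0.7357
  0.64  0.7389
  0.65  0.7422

T = 1;  σ√T = 0.3800
d₁ = [ln(48/42) + (0.067 − 0.041 + 0.38²/2)·1] / 0.3800 = [0.1335 + 0.0982] / 0.3800 = 0.6098 ≈ 0.61
d₂ = d₁ − σ√T = 0.6098 − 0.3800 = 0.2298 ≈ 0.23
e^(−qT) = e^(−0.041·1) = 0.9598;  e^(−rT) = e^(−0.067·1) = 0.9352
N(d₁) = N(0.61) = 0.7291;  N(d₂) = N(0.23) = 0.5910
C = 48·0.9598·0.7291 − 42·0.9352·0.5910 = 33.5899 − 23.2135 = 10.3764

10.38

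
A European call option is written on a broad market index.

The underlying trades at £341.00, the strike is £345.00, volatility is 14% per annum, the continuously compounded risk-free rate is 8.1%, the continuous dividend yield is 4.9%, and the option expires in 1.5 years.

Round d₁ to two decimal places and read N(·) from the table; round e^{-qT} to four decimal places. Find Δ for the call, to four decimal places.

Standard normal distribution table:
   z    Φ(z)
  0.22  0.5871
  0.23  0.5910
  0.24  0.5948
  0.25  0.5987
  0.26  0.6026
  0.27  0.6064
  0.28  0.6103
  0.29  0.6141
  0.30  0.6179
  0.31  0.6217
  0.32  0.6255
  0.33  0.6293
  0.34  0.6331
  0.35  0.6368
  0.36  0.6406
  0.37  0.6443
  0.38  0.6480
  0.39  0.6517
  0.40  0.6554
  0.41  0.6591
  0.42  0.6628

T = 1.5;  σ√T = 0.1715
ln(S/K) + (r − q + σ²/2)T = ln(341/345) + (0.081 − 0.049 + 0.14²/2)·1.5 = -0.0117 + 0.0627 = 0.0510
d₁ = 0.0510 / 0.1715 = 0.2977 which rounds to 0.30
N(d₁) = N(0.30) = 0.6179
Δ_call = e^(−qT)·N(d₁) = 0.9291·0.6179 = 0.5741

0.5741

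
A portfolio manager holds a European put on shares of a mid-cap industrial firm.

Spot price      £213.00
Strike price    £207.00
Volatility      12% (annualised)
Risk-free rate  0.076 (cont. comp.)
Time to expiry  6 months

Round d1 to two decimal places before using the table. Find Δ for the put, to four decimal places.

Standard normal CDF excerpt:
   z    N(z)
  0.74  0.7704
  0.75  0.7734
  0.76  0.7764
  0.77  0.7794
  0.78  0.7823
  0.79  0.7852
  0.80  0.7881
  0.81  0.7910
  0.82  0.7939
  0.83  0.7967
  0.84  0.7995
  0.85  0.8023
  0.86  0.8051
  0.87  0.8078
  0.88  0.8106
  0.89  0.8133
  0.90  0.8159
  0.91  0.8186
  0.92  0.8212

σ√T = 0.12·√0.5 = 0.0849
ln(S/K) + (r + σ²/2)T = ln(213/207) + (0.076 + 0.12²/2)·0.5 = 0.0286 + 0.0416 = 0.0702
d₁ = 0.0702 / 0.0849 = 0.8270 ⇒ 0.83
N(d₁) = N(0.83) = 0.7967
Δ_put = N(d₁) − 1 = 0.7967 − 1 = -0.2033

-0.2033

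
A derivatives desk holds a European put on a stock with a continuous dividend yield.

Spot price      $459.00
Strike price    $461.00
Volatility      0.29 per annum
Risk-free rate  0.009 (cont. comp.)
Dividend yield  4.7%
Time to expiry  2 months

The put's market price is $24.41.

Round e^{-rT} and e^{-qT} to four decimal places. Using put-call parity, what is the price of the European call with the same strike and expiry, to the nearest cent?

exp(−qT) = exp(−0.047·0.1667) = 0.9922;  exp(−rT) = exp(−0.009·0.1667) = 0.9985
Put-call parity: C − P = S·e^(−qT) − K·e^(−rT) = 459·0.9922 − 461·0.9985 = 455.4198 − 460.3085 = -4.8887
C = P + (C − P) = 24.41 + (-4.8887) = 19.5213

$19.52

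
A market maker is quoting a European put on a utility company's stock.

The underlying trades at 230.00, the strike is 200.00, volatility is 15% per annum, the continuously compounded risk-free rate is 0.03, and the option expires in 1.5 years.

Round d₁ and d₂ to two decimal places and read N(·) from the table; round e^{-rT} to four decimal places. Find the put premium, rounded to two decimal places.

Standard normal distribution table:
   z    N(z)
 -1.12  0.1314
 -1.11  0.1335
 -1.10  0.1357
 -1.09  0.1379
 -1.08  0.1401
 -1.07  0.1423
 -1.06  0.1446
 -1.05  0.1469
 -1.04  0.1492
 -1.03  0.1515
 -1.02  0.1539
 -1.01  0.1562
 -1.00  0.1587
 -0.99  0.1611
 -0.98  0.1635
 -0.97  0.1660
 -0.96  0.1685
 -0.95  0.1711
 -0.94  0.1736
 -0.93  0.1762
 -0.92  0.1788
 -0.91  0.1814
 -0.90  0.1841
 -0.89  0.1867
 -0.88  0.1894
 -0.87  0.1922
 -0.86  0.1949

T = 1.5;  σ√T = 0.1837
d₁ = [ln(230/200) + (0.03 + 0.15²/2)·1.5] / 0.1837 = [0.1398 + 0.0619] / 0.1837 = 1.0976 → 1.10
d₂ = d₁ − σ√T = 1.0976 − 0.1837 = 0.9139 → 0.91
exp(−rT) = exp(−0.03·1.5) = 0.9560
N(−d₂) = N(-0.91) = 0.1814;  N(−d₁) = N(-1.10) = 0.1357
P = 200·0.9560·0.1814 − 230·0.1357 = 34.6837 − 31.2110 = 3.4727

3.47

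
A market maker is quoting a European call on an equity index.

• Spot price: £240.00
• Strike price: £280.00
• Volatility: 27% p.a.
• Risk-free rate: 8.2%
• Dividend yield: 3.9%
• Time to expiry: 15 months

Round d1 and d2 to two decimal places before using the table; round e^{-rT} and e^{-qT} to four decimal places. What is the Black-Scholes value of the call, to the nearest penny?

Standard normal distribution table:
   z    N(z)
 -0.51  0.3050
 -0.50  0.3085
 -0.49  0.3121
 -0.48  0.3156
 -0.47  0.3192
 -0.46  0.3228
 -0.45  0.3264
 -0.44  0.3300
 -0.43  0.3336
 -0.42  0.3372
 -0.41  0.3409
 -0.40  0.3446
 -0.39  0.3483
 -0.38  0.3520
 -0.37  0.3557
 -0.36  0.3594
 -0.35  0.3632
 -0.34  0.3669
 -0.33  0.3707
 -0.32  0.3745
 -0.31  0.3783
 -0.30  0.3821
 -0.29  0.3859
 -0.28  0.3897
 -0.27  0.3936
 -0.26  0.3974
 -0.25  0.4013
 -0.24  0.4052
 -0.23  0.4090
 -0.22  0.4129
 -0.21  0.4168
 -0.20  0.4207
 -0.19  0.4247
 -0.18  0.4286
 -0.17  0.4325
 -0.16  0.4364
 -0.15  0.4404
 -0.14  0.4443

σ√T = 0.27 × 1.1180 = 0.3019
d₁ = [ln(240/280) + (0.082 − 0.039 + 0.27²/2)·1.25] / 0.3019 = [-0.1542 + 0.0993] / 0.3019 = -0.1817 ≈ -0.18
d₂ = d₁ − σ√T = -0.1817 − 0.3019 = -0.4835 ≈ -0.48
exp(−qT) = exp(−0.039·1.25) = 0.9524;  exp(−rT) = exp(−0.082·1.25) = 0.9026
N(d₁) = N(-0.18) = 0.4286;  N(d₂) = N(-0.48) = 0.3156
C = 240·0.9524·0.4286 − 280·0.9026·0.3156 = 97.9677 − 79.7610 = 18.2067

£18.21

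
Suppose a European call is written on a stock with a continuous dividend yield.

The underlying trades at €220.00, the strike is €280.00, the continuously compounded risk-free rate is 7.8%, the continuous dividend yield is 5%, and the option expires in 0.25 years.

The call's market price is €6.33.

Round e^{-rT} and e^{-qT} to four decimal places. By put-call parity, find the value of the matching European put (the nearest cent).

€63.65

e^(−qT) = e^(−0.05·0.25) = 0.9876;  e^(−rT) = e^(−0.078·0.25) = 0.9807
Put-call parity: C − P = S·e^(−qT) − K·e^(−rT) = 220·0.9876 − 280·0.9807 = 217.2720 − 274.5960 = -57.3240
P = C − (C − P) = 6.33 − (-57.3240) = 63.6540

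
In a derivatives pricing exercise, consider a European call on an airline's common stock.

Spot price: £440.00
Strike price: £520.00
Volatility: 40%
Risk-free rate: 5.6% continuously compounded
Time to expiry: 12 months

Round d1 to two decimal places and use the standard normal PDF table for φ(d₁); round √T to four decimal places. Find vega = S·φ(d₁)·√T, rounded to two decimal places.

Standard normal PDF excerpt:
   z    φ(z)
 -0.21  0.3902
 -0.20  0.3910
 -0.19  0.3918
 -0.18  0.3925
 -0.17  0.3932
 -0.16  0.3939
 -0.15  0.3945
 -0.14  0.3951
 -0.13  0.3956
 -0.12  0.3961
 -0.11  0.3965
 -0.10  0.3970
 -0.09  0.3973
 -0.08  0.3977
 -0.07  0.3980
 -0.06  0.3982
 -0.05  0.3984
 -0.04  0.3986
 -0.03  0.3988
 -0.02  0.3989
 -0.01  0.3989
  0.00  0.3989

174.99

σ√T = 0.4 × 1.0000 = 0.4000
ln(S/K) + (r + σ²/2)T = ln(440/520) + (0.056 + 0.4²/2)·1 = -0.1671 + 0.1360 = -0.0311
d₁ = -0.0311 / 0.4000 = -0.0776 which rounds to -0.08
√T = √1 = 1.0000
φ(d₁) = φ(-0.08) = 0.3977
vega = S·φ(d₁)·√T = 440·0.3977·1.0000 = 174.9880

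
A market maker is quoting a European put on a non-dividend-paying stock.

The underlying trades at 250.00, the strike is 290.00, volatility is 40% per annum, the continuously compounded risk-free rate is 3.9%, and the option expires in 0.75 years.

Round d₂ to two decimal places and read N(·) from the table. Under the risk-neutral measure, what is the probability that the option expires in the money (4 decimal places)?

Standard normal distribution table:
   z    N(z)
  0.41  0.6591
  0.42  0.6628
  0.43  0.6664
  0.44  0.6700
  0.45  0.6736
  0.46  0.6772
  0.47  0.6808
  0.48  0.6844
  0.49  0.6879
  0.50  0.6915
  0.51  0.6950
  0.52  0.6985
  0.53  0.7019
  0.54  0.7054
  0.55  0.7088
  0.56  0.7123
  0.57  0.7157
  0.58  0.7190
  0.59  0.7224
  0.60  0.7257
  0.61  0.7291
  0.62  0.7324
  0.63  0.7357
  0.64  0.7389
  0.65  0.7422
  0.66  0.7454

0.6985

σ√T = 0.4·√0.75 = 0.3464
d₁ = [ln(250/290) + (0.039 + 0.4²/2)·0.75] / 0.3464 = [-0.1484 + 0.0893] / 0.3464 = -0.1708 ≈ -0.17
d₂ = d₁ − σ√T = -0.1708 − 0.3464 = -0.5172 ≈ -0.52
Pr(exercise) under Q = N(−d₂) = N(0.52) = 0.6985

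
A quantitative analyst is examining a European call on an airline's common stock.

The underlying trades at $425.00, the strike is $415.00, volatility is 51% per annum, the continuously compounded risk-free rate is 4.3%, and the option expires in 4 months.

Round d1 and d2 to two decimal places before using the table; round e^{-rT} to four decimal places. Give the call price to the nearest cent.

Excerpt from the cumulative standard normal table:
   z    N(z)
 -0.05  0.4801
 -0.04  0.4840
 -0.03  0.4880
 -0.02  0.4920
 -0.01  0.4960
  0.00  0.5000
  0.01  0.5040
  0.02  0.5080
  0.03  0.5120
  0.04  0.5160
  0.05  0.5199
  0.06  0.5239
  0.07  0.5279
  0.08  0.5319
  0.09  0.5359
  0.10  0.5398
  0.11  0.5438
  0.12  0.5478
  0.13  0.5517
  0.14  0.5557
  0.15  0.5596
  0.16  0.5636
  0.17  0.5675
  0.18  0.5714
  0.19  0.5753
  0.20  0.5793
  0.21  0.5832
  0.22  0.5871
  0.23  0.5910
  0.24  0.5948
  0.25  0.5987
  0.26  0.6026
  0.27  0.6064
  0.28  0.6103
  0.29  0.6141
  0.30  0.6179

σ√T = 0.51 × 0.5774 = 0.2944
d₁ = [ln(425/415) + (0.043 + 0.51²/2)·0.3333] / 0.2944 = [0.0238 + 0.0577] / 0.2944 = 0.2768 → 0.28
d₂ = d₁ − σ√T = 0.2768 − 0.2944 = -0.0177 → -0.02
exp(−rT) = exp(−0.043·0.3333) = 0.9858
N(d₁) = N(0.28) = 0.6103;  N(d₂) = N(-0.02) = 0.4920
C = 425·0.6103 − 415·0.9858·0.4920 = 259.3775 − 201.2806 = 58.0969

$58.10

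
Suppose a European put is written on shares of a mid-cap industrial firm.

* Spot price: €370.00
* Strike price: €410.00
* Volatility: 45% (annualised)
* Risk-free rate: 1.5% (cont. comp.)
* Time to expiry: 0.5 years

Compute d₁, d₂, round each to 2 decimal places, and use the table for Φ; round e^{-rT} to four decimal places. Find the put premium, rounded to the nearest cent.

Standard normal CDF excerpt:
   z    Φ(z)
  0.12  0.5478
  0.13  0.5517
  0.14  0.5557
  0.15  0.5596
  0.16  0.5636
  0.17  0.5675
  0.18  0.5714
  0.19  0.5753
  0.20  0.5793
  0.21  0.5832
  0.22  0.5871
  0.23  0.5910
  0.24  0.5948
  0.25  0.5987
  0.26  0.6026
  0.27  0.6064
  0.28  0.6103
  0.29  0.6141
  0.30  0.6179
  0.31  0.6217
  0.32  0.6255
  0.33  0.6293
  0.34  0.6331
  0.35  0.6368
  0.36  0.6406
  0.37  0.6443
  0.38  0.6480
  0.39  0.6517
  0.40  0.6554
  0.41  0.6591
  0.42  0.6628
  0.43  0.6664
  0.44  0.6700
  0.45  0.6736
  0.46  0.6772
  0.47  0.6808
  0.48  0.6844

€69.96

σ√T = 0.45 × 0.7071 = 0.3182
d₁ = [ln(370/410) + (0.015 + ½·0.45²)·0.5] / (σ√T) = (-0.1027 + 0.0581) / 0.3182 = -0.1399 → -0.14
d₂ = -0.1399 − 0.3182 = -0.4581 → -0.46
e^(−rT) = e^(−0.015·0.5) = 0.9925
N(−d₂) = N(0.46) = 0.6772;  N(−d₁) = N(0.14) = 0.5557
P = 410·0.9925·0.6772 − 370·0.5557 = 275.5696 − 205.6090 = 69.9606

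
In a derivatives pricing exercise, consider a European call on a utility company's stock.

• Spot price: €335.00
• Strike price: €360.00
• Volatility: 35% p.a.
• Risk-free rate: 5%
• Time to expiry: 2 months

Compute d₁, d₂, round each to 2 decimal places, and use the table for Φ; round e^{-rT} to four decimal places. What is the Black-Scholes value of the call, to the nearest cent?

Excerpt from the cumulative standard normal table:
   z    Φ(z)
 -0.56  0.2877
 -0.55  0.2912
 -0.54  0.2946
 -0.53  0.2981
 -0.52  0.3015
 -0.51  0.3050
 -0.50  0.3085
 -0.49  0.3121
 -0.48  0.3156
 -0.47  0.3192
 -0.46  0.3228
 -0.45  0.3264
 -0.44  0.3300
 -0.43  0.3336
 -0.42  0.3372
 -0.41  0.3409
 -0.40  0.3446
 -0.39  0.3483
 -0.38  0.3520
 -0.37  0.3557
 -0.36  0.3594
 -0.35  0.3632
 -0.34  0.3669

€11.52

σ√T = 0.35·√0.1667 = 0.1429
ln(S/K) + (r + σ²/2)T = ln(335/360) + (0.05 + 0.35²/2)·0.1667 = -0.0720 + 0.0185 = -0.0534
d₁ = -0.0534 / 0.1429 = -0.3739 ⇒ -0.37
d₂ = d₁ − σ√T = -0.3739 − 0.1429 = -0.5168 ⇒ -0.52
e^(−rT) = e^(−0.05·0.1667) = 0.9917
N(d₁) = N(-0.37) = 0.3557;  N(d₂) = N(-0.52) = 0.3015
C = 335·0.3557 − 360·0.9917·0.3015 = 119.1595 − 107.6391 = 11.5204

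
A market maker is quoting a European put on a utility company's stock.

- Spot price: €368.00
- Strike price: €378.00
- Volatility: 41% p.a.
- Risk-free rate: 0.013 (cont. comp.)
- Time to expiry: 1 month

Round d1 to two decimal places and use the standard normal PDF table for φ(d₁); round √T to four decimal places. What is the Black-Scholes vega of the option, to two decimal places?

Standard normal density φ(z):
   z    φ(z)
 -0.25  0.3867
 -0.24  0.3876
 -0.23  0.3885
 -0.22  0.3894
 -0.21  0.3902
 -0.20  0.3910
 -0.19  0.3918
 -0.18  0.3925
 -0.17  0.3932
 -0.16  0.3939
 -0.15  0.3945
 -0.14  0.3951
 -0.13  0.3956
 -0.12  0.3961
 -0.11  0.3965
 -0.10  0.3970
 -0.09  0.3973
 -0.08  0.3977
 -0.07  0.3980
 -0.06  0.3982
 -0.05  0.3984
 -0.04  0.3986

T = 0.08333;  σ√T = 0.1184
d₁ = [ln(368/378) + (0.013 + ½·0.41²)·0.08333] / (σ√T) = (-0.0268 + 0.0081) / 0.1184 = -0.1582 ≈ -0.16
√T = √0.08333 = 0.2887
φ(d₁) = φ(-0.16) = 0.3939
vega = S·φ(d₁)·√T = 368·0.3939·0.2887 = 41.8486
(Vega is the same for a European call and put with the same parameters.)

41.85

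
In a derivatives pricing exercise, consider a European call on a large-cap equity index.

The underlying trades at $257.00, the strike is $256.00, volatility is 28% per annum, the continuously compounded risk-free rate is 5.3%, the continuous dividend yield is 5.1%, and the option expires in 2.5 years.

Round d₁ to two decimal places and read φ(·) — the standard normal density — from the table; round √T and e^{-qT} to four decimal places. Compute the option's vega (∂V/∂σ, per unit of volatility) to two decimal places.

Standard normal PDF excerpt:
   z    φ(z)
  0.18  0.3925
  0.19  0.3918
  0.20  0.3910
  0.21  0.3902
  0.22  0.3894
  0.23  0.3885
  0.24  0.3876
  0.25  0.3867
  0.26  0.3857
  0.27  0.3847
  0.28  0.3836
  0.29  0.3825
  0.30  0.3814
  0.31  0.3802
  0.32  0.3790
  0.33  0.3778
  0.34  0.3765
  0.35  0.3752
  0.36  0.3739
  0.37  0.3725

σ√T = 0.28·√2.5 = 0.4427
d₁ = [ln(257/256) + (0.053 − 0.051 + 0.28²/2)·2.5] / 0.4427 = [0.0039 + 0.1030] / 0.4427 = 0.2415 which rounds to 0.24
√T = √2.5 = 1.5811
φ(d₁) = φ(0.24) = 0.3876
exp(−qT) = exp(−0.051·2.5) = 0.8803
vega = S·exp(−qT)·φ(d₁)·√T = 257·0.8803·0.3876·1.5811 = 138.6459

138.65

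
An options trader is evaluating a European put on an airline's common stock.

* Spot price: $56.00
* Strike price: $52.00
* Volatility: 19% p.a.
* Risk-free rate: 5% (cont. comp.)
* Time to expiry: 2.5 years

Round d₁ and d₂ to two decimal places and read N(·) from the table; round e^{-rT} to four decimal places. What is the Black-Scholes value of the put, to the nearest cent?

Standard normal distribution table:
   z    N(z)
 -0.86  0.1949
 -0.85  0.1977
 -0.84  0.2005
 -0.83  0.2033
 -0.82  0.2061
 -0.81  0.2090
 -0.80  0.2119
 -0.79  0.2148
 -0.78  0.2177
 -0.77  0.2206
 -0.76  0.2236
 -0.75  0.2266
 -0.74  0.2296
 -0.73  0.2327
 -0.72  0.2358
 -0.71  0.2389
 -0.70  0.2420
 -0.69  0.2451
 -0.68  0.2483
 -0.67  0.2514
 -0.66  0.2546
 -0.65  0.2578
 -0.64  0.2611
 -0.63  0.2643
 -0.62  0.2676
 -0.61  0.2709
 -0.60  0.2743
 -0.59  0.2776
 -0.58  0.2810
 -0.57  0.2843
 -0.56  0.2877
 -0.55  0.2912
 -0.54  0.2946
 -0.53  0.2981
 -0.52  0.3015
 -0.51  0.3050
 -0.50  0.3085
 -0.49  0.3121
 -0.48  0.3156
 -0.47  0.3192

$2.29

T = 2.5;  σ√T = 0.3004
d₁ = [ln(56/52) + (0.05 + 0.19²/2)·2.5] / 0.3004 = [0.0741 + 0.1701] / 0.3004 = 0.8130 ≈ 0.81
d₂ = d₁ − σ√T = 0.8130 − 0.3004 = 0.5126 ≈ 0.51
exp(−rT) = exp(−0.05·2.5) = 0.8825
N(−d₂) = N(-0.51) = 0.3050;  N(−d₁) = N(-0.81) = 0.2090
P = 52·0.8825·0.3050 − 56·0.2090 = 13.9964 − 11.7040 = 2.2925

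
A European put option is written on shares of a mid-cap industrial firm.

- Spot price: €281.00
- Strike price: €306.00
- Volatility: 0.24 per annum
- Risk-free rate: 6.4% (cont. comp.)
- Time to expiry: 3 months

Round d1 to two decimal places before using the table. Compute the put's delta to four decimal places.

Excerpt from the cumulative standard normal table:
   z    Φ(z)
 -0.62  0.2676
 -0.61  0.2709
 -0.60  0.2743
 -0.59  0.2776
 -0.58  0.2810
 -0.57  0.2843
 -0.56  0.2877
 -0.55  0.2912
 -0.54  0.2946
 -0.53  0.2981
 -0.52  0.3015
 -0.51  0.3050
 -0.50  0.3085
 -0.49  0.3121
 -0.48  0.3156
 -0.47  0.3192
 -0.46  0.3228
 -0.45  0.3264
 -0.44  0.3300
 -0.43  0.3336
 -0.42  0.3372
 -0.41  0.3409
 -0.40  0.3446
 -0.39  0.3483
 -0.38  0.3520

-0.6985

σ√T = 0.24·√0.25 = 0.1200
d₁ = [ln(281/306) + (0.064 + ½·0.24²)·0.25] / (σ√T) = (-0.0852 + 0.0232) / 0.1200 = -0.5169 ⇒ -0.52
N(d₁) = N(-0.52) = 0.3015
Δ_put = N(d₁) − 1 = 0.3015 − 1 = -0.6985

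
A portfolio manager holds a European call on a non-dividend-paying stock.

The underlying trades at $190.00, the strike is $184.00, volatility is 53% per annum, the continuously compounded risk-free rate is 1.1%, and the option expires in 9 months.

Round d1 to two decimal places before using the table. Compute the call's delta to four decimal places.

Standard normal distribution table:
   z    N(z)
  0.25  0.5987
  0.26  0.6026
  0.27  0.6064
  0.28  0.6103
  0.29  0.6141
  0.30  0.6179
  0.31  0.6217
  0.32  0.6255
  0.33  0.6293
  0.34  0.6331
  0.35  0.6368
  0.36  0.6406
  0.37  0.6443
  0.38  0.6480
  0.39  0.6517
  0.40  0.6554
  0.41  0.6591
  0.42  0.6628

T = 0.75;  σ√T = 0.4590
ln(S/K) + (r + σ²/2)T = ln(190/184) + (0.011 + 0.53²/2)·0.75 = 0.0321 + 0.1136 = 0.1457
d₁ = 0.1457 / 0.4590 = 0.3174 ⇒ 0.32
N(d₁) = N(0.32) = 0.6255
Δ_call = N(d₁) = 0.6255

0.6255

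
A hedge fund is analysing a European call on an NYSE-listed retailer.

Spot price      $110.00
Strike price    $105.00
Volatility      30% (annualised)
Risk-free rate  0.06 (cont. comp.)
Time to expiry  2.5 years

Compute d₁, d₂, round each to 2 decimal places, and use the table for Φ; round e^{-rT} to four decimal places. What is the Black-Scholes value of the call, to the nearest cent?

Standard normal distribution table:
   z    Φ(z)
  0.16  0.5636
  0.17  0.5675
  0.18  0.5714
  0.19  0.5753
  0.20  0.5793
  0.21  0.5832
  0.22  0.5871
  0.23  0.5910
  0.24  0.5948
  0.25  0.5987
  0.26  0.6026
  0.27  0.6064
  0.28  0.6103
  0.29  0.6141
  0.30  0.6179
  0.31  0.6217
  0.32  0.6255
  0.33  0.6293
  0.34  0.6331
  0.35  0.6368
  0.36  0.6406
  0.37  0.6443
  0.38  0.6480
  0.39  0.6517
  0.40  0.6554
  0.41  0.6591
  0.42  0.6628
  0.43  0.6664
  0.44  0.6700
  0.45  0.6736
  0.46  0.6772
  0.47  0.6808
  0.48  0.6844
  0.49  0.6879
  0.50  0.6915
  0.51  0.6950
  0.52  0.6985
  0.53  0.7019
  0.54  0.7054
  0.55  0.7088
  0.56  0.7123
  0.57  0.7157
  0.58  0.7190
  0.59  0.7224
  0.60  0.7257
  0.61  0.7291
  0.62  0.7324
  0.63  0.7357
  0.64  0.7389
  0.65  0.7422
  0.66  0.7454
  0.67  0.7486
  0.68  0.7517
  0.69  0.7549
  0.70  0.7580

$30.00

T = 2.5;  σ√T = 0.4743
d₁ = [ln(110/105) + (0.06 + ½·0.3²)·2.5] / (σ√T) = (0.0465 + 0.2625) / 0.4743 = 0.6515 ≈ 0.65
d₂ = 0.6515 − 0.4743 = 0.1771 ≈ 0.18
e^(−rT) = e^(−0.06·2.5) = 0.8607
N(d₁) = N(0.65) = 0.7422;  N(d₂) = N(0.18) = 0.5714
C = 110·0.7422 − 105·0.8607·0.5714 = 81.6420 − 51.6394 = 30.0026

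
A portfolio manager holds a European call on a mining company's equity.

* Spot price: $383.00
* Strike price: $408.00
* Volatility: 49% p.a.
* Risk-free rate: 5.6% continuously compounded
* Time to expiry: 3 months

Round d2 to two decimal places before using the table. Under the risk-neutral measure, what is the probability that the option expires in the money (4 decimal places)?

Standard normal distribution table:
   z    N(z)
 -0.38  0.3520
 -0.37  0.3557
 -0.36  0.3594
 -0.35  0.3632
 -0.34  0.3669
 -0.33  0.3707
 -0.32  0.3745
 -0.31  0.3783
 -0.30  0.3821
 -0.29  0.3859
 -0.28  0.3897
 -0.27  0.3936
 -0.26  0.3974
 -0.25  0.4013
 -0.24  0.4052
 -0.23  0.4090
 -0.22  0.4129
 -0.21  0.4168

σ√T = 0.49·√0.25 = 0.2450
d₁ = [ln(383/408) + (0.056 + 0.49²/2)·0.25] / 0.2450 = [-0.0632 + 0.0440] / 0.2450 = -0.0784 → -0.08
d₂ = d₁ − σ√T = -0.0784 − 0.2450 = -0.3234 → -0.32
Pr(exercise) under Q = N(d₂) = 0.3745

0.3745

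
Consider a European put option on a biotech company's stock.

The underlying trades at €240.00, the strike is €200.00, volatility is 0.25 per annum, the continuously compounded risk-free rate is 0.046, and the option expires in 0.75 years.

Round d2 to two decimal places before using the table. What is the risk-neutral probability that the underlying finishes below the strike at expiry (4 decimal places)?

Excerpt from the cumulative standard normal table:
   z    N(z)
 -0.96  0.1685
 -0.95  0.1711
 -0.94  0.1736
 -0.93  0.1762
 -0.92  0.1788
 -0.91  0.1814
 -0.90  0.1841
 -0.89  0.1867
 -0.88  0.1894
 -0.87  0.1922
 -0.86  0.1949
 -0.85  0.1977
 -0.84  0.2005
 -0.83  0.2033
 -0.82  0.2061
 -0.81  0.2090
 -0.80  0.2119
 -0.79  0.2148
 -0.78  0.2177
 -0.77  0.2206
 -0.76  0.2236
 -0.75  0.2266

0.1867

σ√T = 0.25·√0.75 = 0.2165
d₁ = [ln(240/200) + (0.046 + 0.25²/2)·0.75] / 0.2165 = [0.1823 + 0.0579] / 0.2165 = 1.1097 which rounds to 1.11
d₂ = d₁ − σ√T = 1.1097 − 0.2165 = 0.8932 which rounds to 0.89
Pr(exercise) under Q = N(−d₂) = N(-0.89) = 0.1867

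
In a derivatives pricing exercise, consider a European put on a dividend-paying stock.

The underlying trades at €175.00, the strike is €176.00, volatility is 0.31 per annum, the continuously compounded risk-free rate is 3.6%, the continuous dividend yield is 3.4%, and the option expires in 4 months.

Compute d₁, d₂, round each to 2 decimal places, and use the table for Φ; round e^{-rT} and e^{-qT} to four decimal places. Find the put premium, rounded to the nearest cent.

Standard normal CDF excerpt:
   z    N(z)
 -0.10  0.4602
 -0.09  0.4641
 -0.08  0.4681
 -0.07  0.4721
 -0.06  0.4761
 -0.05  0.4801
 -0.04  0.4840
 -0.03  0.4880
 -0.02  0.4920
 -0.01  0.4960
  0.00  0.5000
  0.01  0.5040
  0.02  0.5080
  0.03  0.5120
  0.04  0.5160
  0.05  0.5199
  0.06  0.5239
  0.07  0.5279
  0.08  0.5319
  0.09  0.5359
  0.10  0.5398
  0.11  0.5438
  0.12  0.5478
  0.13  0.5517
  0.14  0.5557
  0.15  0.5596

€12.89

T = 0.3333;  σ√T = 0.1790
ln(S/K) + (r − q + σ²/2)T = ln(175/176) + (0.036 − 0.034 + 0.31²/2)·0.3333 = -0.0057 + 0.0167 = 0.0110
d₁ = 0.0110 / 0.1790 = 0.0614 ⇒ 0.06
d₂ = d₁ − σ√T = 0.0614 − 0.1790 = -0.1176 ⇒ -0.12
exp(−qT) = exp(−0.034·0.3333) = 0.9887;  exp(−rT) = exp(−0.036·0.3333) = 0.9881
P = 176·0.9881·N(0.12) − 175·0.9887·N(-0.06) = 176·0.9881·0.5478 − 175·0.9887·0.4761 = 95.2655 − 82.3760 = 12.8895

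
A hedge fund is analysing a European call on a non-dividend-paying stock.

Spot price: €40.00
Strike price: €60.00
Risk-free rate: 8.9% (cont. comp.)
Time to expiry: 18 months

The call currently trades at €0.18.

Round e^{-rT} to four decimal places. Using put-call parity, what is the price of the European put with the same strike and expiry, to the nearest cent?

€12.68

e^(−rT) = e^(−0.089·1.5) = 0.8750
Put-call parity: C − P = S − K·e^(−rT) = 40 − 60·0.8750 = 40 − 52.5000 = -12.5000
P = C − (C − P) = 0.18 − (-12.5000) = 12.6800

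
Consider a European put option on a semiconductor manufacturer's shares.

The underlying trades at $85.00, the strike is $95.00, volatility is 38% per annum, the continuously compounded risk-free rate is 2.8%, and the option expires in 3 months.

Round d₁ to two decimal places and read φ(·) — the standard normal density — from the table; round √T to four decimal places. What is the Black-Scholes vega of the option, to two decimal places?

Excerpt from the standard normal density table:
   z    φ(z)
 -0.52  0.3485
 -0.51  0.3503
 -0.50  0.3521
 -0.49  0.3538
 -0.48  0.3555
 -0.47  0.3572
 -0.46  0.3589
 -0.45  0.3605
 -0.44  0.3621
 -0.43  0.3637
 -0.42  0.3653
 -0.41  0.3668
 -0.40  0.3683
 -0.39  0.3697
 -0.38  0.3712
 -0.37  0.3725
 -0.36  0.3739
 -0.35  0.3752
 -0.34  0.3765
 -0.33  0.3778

15.32

σ√T = 0.38 × 0.5000 = 0.1900
ln(S/K) + (r + σ²/2)T = ln(85/95) + (0.028 + 0.38²/2)·0.25 = -0.1112 + 0.0250 = -0.0862
d₁ = -0.0862 / 0.1900 = -0.4536 ⇒ -0.45
√T = √0.25 = 0.5000
φ(d₁) = φ(-0.45) = 0.3605
vega = S·φ(d₁)·√T = 85·0.3605·0.5000 = 15.3212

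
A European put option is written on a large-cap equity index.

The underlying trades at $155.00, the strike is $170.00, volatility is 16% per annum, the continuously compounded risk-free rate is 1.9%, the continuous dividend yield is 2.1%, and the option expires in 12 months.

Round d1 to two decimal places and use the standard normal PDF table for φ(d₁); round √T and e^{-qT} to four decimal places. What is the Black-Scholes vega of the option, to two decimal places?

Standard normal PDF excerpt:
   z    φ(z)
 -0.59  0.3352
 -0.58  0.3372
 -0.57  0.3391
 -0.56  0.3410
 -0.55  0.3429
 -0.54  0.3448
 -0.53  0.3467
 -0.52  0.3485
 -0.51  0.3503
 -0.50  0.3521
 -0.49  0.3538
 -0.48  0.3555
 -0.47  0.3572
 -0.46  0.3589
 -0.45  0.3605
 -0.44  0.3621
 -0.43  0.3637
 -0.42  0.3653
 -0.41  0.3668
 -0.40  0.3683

53.17

σ√T = 0.16 × 1.0000 = 0.1600
ln(S/K) + (r − q + σ²/2)T = ln(155/170) + (0.019 − 0.021 + 0.16²/2)·1 = -0.0924 + 0.0108 = -0.0816
d₁ = -0.0816 / 0.1600 = -0.5098 → -0.51
√T = √1 = 1.0000
φ(d₁) = φ(-0.51) = 0.3503
exp(−qT) = exp(−0.021·1) = 0.9792
vega = S·exp(−qT)·φ(d₁)·√T = 155·0.9792·0.3503·1.0000 = 53.1671
(The call has the same vega.)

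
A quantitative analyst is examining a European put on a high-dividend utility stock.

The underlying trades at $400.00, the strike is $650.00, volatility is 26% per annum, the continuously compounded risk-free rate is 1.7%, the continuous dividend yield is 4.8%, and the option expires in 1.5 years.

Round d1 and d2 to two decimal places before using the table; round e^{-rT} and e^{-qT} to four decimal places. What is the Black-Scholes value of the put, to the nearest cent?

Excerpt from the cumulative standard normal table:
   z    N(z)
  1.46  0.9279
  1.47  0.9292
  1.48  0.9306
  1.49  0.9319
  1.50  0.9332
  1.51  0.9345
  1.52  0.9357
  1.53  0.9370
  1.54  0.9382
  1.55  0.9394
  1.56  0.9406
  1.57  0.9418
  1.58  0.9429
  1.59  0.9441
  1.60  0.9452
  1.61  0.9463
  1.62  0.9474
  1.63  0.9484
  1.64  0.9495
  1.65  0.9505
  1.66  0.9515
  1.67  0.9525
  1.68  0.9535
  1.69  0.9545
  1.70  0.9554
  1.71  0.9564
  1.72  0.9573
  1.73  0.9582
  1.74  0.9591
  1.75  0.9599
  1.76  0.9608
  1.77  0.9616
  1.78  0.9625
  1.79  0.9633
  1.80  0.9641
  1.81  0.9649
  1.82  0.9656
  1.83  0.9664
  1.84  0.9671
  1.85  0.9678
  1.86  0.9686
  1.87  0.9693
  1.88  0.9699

$264.51

σ√T = 0.26·√1.5 = 0.3184
ln(S/K) + (r − q + σ²/2)T = ln(400/650) + (0.017 − 0.048 + 0.26²/2)·1.5 = -0.4855 + 0.0042 = -0.4813
d₁ = -0.4813 / 0.3184 = -1.5115 → -1.51
d₂ = d₁ − σ√T = -1.5115 − 0.3184 = -1.8299 → -1.83
exp(−qT) = exp(−0.048·1.5) = 0.9305;  exp(−rT) = exp(−0.017·1.5) = 0.9748
N(−d₂) = N(1.83) = 0.9664;  N(−d₁) = N(1.51) = 0.9345
P = 650·0.9748·0.9664 − 400·0.9305·0.9345 = 612.3304 − 347.8209 = 264.5095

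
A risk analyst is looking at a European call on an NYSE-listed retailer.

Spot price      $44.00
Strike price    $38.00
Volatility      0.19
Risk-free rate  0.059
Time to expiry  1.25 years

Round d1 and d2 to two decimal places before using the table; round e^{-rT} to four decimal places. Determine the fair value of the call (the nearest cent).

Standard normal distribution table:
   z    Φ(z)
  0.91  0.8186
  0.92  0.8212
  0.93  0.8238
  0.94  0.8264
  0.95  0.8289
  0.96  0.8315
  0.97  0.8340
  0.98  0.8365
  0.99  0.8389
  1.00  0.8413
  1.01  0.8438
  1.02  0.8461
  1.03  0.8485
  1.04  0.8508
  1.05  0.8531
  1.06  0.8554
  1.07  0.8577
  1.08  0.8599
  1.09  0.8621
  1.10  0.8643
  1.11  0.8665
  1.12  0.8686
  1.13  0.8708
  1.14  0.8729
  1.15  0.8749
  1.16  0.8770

σ√T = 0.19 × 1.1180 = 0.2124
d₁ = [ln(44/38) + (0.059 + 0.19²/2)·1.25] / 0.2124 = [0.1466 + 0.0963] / 0.2124 = 1.1435 which rounds to 1.14
d₂ = d₁ − σ√T = 1.1435 − 0.2124 = 0.9311 which rounds to 0.93
exp(−rT) = exp(−0.059·1.25) = 0.9289
N(d₁) = N(1.14) = 0.8729;  N(d₂) = N(0.93) = 0.8238
C = 44·0.8729 − 38·0.9289·0.8238 = 38.4076 − 29.0787 = 9.3289

$9.33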